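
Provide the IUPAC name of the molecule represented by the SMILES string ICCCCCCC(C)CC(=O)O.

Counting along the main chain through the –COOH group gives 9 carbons: the parent is nonane.
A carboxylic acid (terminal –COOH) is the principal characteristic group, giving the suffix -oic acid.
Choose the numbering such that the carboxylic acid carbon is C-1 by definition.
That gives an iodo group at C-9; a methyl group at C-3.
The substituents are ordered alphabetically, ignoring any di-/tri- multipliers.
The name is 9-iodo-3-methylnonanoic acid.

9-iodo-3-methylnonanoic acid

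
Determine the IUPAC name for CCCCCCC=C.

oct-1-ene

The longest chain bearing the multiple bond is 8 carbons long (octane).
A C=C double bond in the chain gives the infix -ene-.
The numbering direction is chosen so that numbering from this end puts the double bond at C-1 rather than C-7.
This places the double bond between C-1 and C-2.
Putting it together: oct-1-ene.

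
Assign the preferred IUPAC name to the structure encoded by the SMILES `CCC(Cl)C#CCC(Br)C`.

2-bromo-6-chlorooct-4-yne

Counting along the main chain through the multiple bond gives 8 carbons: the parent is octane.
The chain contains a C≡C triple bond, so the unsaturation ending is -yne.
Choose the numbering such that the substituent locant set {2,6} is lower than {3,7} at the first point of difference.
With this numbering: the triple bond between C-4 and C-5; a bromo group at C-2; a chloro group at C-6.
Substituent prefixes are cited in alphabetical order (multiplying prefixes like di-/tri- are ignored for ordering).
The name is 2-bromo-6-chlorooct-4-yne.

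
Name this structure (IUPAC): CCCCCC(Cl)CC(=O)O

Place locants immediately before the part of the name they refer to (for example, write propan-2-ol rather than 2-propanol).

3-chlorooctanoic acid

The longest carbon chain that includes the –COOH group has 8 carbons, so the parent hydride is octane.
A carboxylic acid (terminal –COOH) is the principal characteristic group, giving the suffix -oic acid.
The numbering direction is chosen so that the carboxylic acid carbon is C-1 by definition.
This places a chloro group at C-3.
Putting it together: 3-chlorooctanoic acid.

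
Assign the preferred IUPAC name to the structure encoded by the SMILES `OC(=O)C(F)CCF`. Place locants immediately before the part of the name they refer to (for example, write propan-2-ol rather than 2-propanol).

The longest chain bearing the –COOH group is 4 carbons long (butane).
The principal characteristic group is a carboxylic acid (terminal –COOH), named with the suffix -oic acid.
Choose the numbering such that the carboxylic acid carbon is C-1 by definition.
With this numbering: fluoro groups at C-2 and C-4.
Putting it together: 2,4-difluorobutanoic acid.

2,4-difluorobutanoic acid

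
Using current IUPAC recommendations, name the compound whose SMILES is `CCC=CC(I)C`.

2-iodohex-3-ene

The longest chain bearing the multiple bond is 6 carbons long (hexane).
A C=C double bond in the chain gives the infix -ene-.
The numbering direction is chosen so that the substituent locant set {2} is lower than {5} at the first point of difference.
With this numbering: the double bond between C-3 and C-4; an iodo group at C-2.
Assembling the pieces gives 2-iodohex-3-ene.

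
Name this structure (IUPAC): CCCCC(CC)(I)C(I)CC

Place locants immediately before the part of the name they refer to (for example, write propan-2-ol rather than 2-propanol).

4-ethyl-3,4-diiodooctane

The longest continuous carbon chain has 8 atoms, so the parent hydride is octane.
Number the chain so that the substituent locant set {3,4,4} is lower than {5,5,6} at the first point of difference.
This places an ethyl group at C-4; iodo groups at C-3 and C-4.
Substituent prefixes are cited in alphabetical order (multiplying prefixes like di-/tri- are ignored for ordering).
Putting it together: 4-ethyl-3,4-diiodooctane.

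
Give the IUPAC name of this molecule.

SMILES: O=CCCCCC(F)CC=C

6-fluoronon-8-enal

The longest carbon chain that includes the –CHO group and the multiple bond has 9 carbons, so the parent hydride is nonane.
The principal characteristic group is an aldehyde (terminal –CHO), named with the suffix -al.
A C=C double bond in the chain gives the infix -ene-.
Number the chain so that the aldehyde carbon is C-1 by definition.
That gives the double bond between C-8 and C-9; a fluoro group at C-6.
Assembling the pieces gives 6-fluoronon-8-enal.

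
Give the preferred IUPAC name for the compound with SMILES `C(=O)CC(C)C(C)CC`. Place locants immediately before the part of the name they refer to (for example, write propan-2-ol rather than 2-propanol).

3,4-dimethylhexanal

Counting along the main chain through the –CHO group gives 6 carbons: the parent is hexane.
The principal characteristic group is an aldehyde (terminal –CHO), named with the suffix -al.
Number the chain so that the aldehyde carbon is C-1 by definition.
With this numbering: methyl groups at C-3 and C-4.
Assembling the pieces gives 3,4-dimethylhexanal.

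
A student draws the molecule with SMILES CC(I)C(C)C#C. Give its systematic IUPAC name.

4-iodo-3-methylpent-1-yne

The longest chain bearing the multiple bond is 5 carbons long (pentane).
The chain contains a C≡C triple bond, so the unsaturation ending is -yne.
Choose the numbering such that numbering from this end puts the triple bond at C-1 rather than C-4.
With this numbering: the triple bond between C-1 and C-2; an iodo group at C-4; a methyl group at C-3.
Prefixes are listed alphabetically: iodo, methyl.
Putting it together: 4-iodo-3-methylpent-1-yne.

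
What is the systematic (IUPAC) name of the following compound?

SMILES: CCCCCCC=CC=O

The longest chain bearing the –CHO group and the multiple bond is 9 carbons long (nonane).
The principal characteristic group is an aldehyde (terminal –CHO), named with the suffix -al.
There is one C=C double bond, indicated by the ending -ene.
Number the chain so that the aldehyde carbon is C-1 by definition.
This places the double bond between C-2 and C-3.
The name is non-2-enal.

non-2-enal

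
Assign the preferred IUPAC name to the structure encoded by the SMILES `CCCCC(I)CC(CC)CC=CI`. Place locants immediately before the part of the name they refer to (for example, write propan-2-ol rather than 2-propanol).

4-ethyl-1,6-diiododec-1-ene

The longest chain bearing the multiple bond is 10 carbons long (decane).
The chain contains a C=C double bond, so the unsaturation ending is -ene.
Choose the numbering such that numbering from this end puts the double bond at C-1 rather than C-9.
This places the double bond between C-1 and C-2; an ethyl group at C-4; iodo groups at C-1 and C-6.
Prefixes are listed alphabetically: ethyl, iodo.
The name is 4-ethyl-1,6-diiododec-1-ene.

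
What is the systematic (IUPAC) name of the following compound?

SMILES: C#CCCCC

The longest carbon chain that includes the multiple bond has 6 carbons, so the parent hydride is hexane.
A C≡C triple bond in the chain gives the infix -yne-.
Number the chain so that numbering from this end puts the triple bond at C-1 rather than C-5.
That gives the triple bond between C-1 and C-2.
Putting it together: hex-1-yne.

hex-1-yne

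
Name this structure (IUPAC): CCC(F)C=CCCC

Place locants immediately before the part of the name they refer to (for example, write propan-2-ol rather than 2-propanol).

3-fluorooct-4-ene

The longest carbon chain that includes the multiple bond has 8 carbons, so the parent hydride is octane.
The chain contains a C=C double bond, so the unsaturation ending is -ene.
Choose the numbering such that the substituent locant set {3} is lower than {6} at the first point of difference.
This places the double bond between C-4 and C-5; a fluoro group at C-3.
Assembling the pieces gives 3-fluorooct-4-ene.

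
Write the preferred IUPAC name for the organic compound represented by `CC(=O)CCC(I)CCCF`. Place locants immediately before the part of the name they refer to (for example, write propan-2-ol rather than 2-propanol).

Counting along the main chain through the carbonyl gives 8 carbons: the parent is octane.
The principal characteristic group is a ketone (C=O on an internal carbon), named with the suffix -one.
Number the chain so that numbering from this end puts the carbonyl group at C-2 rather than C-7.
That gives the carbonyl at C-2; a fluoro group at C-8; an iodo group at C-5.
The substituents are ordered alphabetically, ignoring any di-/tri- multipliers.
Assembling the pieces gives 8-fluoro-5-iodooctan-2-one.

8-fluoro-5-iodooctan-2-one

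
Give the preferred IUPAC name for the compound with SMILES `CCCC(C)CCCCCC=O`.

The longest carbon chain that includes the –CHO group has 10 carbons, so the parent hydride is decane.
The principal characteristic group is an aldehyde (terminal –CHO), named with the suffix -al.
Choose the numbering such that the aldehyde carbon is C-1 by definition.
This places a methyl group at C-7.
Putting it together: 7-methyldecanal.

7-methyldecanal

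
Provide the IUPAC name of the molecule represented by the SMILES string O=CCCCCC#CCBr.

The longest chain bearing the –CHO group and the multiple bond is 8 carbons long (octane).
An aldehyde (terminal –CHO) is the principal characteristic group, giving the suffix -al.
There is one C≡C triple bond, indicated by the ending -yne.
Number the chain so that the aldehyde carbon is C-1 by definition.
That gives the triple bond between C-6 and C-7; a bromo group at C-8.
Assembling the pieces gives 8-bromooct-6-ynal.

8-bromooct-6-ynal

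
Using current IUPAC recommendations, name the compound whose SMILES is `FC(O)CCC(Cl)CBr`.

5-bromo-4-chloro-1-fluoropentan-1-ol

Counting along the main chain through the –OH group gives 5 carbons: the parent is pentane.
The highest-priority functional group is an alcohol (–OH), so the name ends in -ol.
Number the chain so that numbering from this end puts the hydroxyl group at C-1 rather than C-5.
That gives the hydroxyl at C-1; a bromo group at C-5; a chloro group at C-4; a fluoro group at C-1.
Substituent prefixes are cited in alphabetical order (multiplying prefixes like di-/tri- are ignored for ordering).
Assembling the pieces gives 5-bromo-4-chloro-1-fluoropentan-1-ol.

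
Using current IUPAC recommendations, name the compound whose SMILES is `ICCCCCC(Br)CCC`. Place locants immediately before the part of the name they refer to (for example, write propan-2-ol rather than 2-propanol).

6-bromo-1-iodononane

The parent chain contains 9 carbons (nonane).
Number the chain so that the substituent locant set {1,6} is lower than {4,9} at the first point of difference.
With this numbering: a bromo group at C-6; an iodo group at C-1.
Prefixes are listed alphabetically: bromo, iodo.
Putting it together: 6-bromo-1-iodononane.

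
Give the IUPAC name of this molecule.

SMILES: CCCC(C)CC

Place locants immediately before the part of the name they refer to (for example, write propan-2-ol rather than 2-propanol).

3-methylhexane

The longest carbon chain is 6 atoms: the parent is hexane.
The numbering direction is chosen so that the substituent locant set {3} is lower than {4} at the first point of difference.
This places a methyl group at C-3.
Putting it together: 3-methylhexane.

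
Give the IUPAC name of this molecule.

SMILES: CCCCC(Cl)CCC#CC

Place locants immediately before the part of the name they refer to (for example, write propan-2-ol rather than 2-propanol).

The longest carbon chain that includes the multiple bond has 10 carbons, so the parent hydride is decane.
A C≡C triple bond in the chain gives the infix -yne-.
Number the chain so that numbering from this end puts the triple bond at C-2 rather than C-8.
With this numbering: the triple bond between C-2 and C-3; a chloro group at C-6.
The name is 6-chlorodec-2-yne.

6-chlorodec-2-yne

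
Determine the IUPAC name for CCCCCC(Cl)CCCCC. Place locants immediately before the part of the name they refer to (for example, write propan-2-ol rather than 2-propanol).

The longest carbon chain is 11 atoms: the parent is undecane.
The molecule is symmetric, so either numbering direction gives the same locants.
With this numbering: a chloro group at C-6.
Assembling the pieces gives 6-chloroundecane.

6-chloroundecane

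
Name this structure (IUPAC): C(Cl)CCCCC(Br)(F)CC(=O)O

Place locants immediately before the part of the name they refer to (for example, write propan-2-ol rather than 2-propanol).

3-bromo-8-chloro-3-fluorooctanoic acid

Counting along the main chain through the –COOH group gives 8 carbons: the parent is octane.
The principal characteristic group is a carboxylic acid (terminal –COOH), named with the suffix -oic acid.
Choose the numbering such that the carboxylic acid carbon is C-1 by definition.
That gives a bromo group at C-3; a chloro group at C-8; a fluoro group at C-3.
The substituents are ordered alphabetically, ignoring any di-/tri- multipliers.
Assembling the pieces gives 3-bromo-8-chloro-3-fluorooctanoic acid.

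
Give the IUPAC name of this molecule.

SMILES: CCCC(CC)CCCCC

4-ethylnonane

The longest carbon chain is 9 atoms: the parent is nonane.
Choose the numbering such that the substituent locant set {4} is lower than {6} at the first point of difference.
That gives an ethyl group at C-4.
Assembling the pieces gives 4-ethylnonane.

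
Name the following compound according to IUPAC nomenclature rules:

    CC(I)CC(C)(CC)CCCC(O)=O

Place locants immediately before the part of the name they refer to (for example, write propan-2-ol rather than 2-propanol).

Counting along the main chain through the –COOH group gives 8 carbons: the parent is octane.
The principal characteristic group is a carboxylic acid (terminal –COOH), named with the suffix -oic acid.
The numbering direction is chosen so that the carboxylic acid carbon is C-1 by definition.
That gives an ethyl group at C-5; an iodo group at C-7; a methyl group at C-5.
The substituents are ordered alphabetically, ignoring any di-/tri- multipliers.
Assembling the pieces gives 5-ethyl-7-iodo-5-methyloctanoic acid.

5-ethyl-7-iodo-5-methyloctanoic acid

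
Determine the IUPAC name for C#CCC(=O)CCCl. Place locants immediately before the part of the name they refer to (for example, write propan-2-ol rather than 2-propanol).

Counting along the main chain through the carbonyl and the multiple bond gives 6 carbons: the parent is hexane.
The highest-priority functional group is a ketone (C=O on an internal carbon), so the name ends in -one.
There is one C≡C triple bond, indicated by the ending -yne.
The numbering direction is chosen so that numbering from this end puts the carbonyl group at C-3 rather than C-4.
With this numbering: the carbonyl at C-3; the triple bond between C-5 and C-6; a chloro group at C-1.
Putting it together: 1-chlorohex-5-yn-3-one.

1-chlorohex-5-yn-3-one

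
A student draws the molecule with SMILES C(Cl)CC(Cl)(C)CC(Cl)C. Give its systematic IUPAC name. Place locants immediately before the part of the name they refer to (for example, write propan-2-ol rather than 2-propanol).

The longest continuous carbon chain has 6 atoms, so the parent hydride is hexane.
The numbering direction is chosen so that the substituent locant set {1,3,3,5} is lower than {2,4,4,6} at the first point of difference.
With this numbering: chloro groups at C-1 and C-3 and C-5; a methyl group at C-3.
Substituent prefixes are cited in alphabetical order (multiplying prefixes like di-/tri- are ignored for ordering).
Assembling the pieces gives 1,3,5-trichloro-3-methylhexane.

1,3,5-trichloro-3-methylhexane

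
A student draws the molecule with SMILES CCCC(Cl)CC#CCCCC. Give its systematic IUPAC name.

8-chloroundec-5-yne

Counting along the main chain through the multiple bond gives 11 carbons: the parent is undecane.
A C≡C triple bond in the chain gives the infix -yne-.
Choose the numbering such that numbering from this end puts the triple bond at C-5 rather than C-6.
With this numbering: the triple bond between C-5 and C-6; a chloro group at C-8.
The name is 8-chloroundec-5-yne.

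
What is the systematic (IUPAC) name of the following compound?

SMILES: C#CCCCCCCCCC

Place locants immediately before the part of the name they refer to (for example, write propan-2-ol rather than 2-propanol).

The longest carbon chain that includes the multiple bond has 11 carbons, so the parent hydride is undecane.
A C≡C triple bond in the chain gives the infix -yne-.
Number the chain so that numbering from this end puts the triple bond at C-1 rather than C-10.
With this numbering: the triple bond between C-1 and C-2.
Assembling the pieces gives undec-1-yne.

undec-1-yne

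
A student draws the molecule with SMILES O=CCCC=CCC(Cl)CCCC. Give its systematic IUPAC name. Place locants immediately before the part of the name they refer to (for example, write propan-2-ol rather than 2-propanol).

7-chloroundec-4-enal

The longest chain bearing the –CHO group and the multiple bond is 11 carbons long (undecane).
The principal characteristic group is an aldehyde (terminal –CHO), named with the suffix -al.
The chain contains a C=C double bond, so the unsaturation ending is -ene.
The numbering direction is chosen so that the aldehyde carbon is C-1 by definition.
That gives the double bond between C-4 and C-5; a chloro group at C-7.
Assembling the pieces gives 7-chloroundec-4-enal.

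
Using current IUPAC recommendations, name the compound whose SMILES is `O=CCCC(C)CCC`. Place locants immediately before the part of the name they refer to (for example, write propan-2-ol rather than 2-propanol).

The longest chain bearing the –CHO group is 7 carbons long (heptane).
The principal characteristic group is an aldehyde (terminal –CHO), named with the suffix -al.
The numbering direction is chosen so that the aldehyde carbon is C-1 by definition.
That gives a methyl group at C-4.
Assembling the pieces gives 4-methylheptanal.

4-methylheptanal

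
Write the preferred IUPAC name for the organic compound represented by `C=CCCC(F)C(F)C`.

5,6-difluorohept-1-ene

The longest carbon chain that includes the multiple bond has 7 carbons, so the parent hydride is heptane.
There is one C=C double bond, indicated by the ending -ene.
Number the chain so that numbering from this end puts the double bond at C-1 rather than C-6.
This places the double bond between C-1 and C-2; fluoro groups at C-5 and C-6.
Putting it together: 5,6-difluorohept-1-ene.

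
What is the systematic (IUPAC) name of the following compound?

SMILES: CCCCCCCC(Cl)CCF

The longest carbon chain is 10 atoms: the parent is decane.
Number the chain so that the substituent locant set {1,3} is lower than {8,10} at the first point of difference.
With this numbering: a chloro group at C-3; a fluoro group at C-1.
Prefixes are listed alphabetically: chloro, fluoro.
Putting it together: 3-chloro-1-fluorodecane.

3-chloro-1-fluorodecane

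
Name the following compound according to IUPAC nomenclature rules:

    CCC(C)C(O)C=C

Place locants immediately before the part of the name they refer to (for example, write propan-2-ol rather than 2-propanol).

The longest carbon chain that includes the –OH group and the multiple bond has 6 carbons, so the parent hydride is hexane.
The principal characteristic group is an alcohol (–OH), named with the suffix -ol.
The chain contains a C=C double bond, so the unsaturation ending is -ene.
Choose the numbering such that numbering from this end puts the hydroxyl group at C-3 rather than C-4.
That gives the hydroxyl at C-3; the double bond between C-1 and C-2; a methyl group at C-4.
Putting it together: 4-methylhex-1-en-3-ol.

4-methylhex-1-en-3-ol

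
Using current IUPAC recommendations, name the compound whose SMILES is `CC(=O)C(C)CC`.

Counting along the main chain through the carbonyl gives 5 carbons: the parent is pentane.
The principal characteristic group is a ketone (C=O on an internal carbon), named with the suffix -one.
The numbering direction is chosen so that numbering from this end puts the carbonyl group at C-2 rather than C-4.
This places the carbonyl at C-2; a methyl group at C-3.
The name is 3-methylpentan-2-one.

3-methylpentan-2-one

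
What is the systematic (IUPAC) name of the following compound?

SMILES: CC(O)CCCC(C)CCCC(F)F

10,10-difluoro-6-methyldecan-2-ol

The longest carbon chain that includes the –OH group has 10 carbons, so the parent hydride is decane.
The principal characteristic group is an alcohol (–OH), named with the suffix -ol.
Number the chain so that numbering from this end puts the hydroxyl group at C-2 rather than C-9.
With this numbering: the hydroxyl at C-2; two fluoro groups at C-10; a methyl group at C-6.
The substituents are ordered alphabetically, ignoring any di-/tri- multipliers.
The name is 10,10-difluoro-6-methyldecan-2-ol.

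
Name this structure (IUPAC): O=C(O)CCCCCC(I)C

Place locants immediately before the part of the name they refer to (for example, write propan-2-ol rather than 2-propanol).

7-iodooctanoic acid

The longest carbon chain that includes the –COOH group has 8 carbons, so the parent hydride is octane.
The principal characteristic group is a carboxylic acid (terminal –COOH), named with the suffix -oic acid.
Number the chain so that the carboxylic acid carbon is C-1 by definition.
That gives an iodo group at C-7.
The name is 7-iodooctanoic acid.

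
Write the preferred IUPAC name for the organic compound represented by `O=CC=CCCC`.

Counting along the main chain through the –CHO group and the multiple bond gives 6 carbons: the parent is hexane.
The highest-priority functional group is an aldehyde (terminal –CHO), so the name ends in -al.
There is one C=C double bond, indicated by the ending -ene.
The numbering direction is chosen so that the aldehyde carbon is C-1 by definition.
With this numbering: the double bond between C-2 and C-3.
Assembling the pieces gives hex-2-enal.

hex-2-enal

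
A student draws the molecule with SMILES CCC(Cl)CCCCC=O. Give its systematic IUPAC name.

Counting along the main chain through the –CHO group gives 8 carbons: the parent is octane.
An aldehyde (terminal –CHO) is the principal characteristic group, giving the suffix -al.
Choose the numbering such that the aldehyde carbon is C-1 by definition.
This places a chloro group at C-6.
Assembling the pieces gives 6-chlorooctanal.

6-chlorooctanal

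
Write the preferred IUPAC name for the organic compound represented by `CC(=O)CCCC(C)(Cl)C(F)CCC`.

6-chloro-7-fluoro-6-methyldecan-2-one

The longest chain bearing the carbonyl is 10 carbons long (decane).
The highest-priority functional group is a ketone (C=O on an internal carbon), so the name ends in -one.
The numbering direction is chosen so that numbering from this end puts the carbonyl group at C-2 rather than C-9.
This places the carbonyl at C-2; a chloro group at C-6; a fluoro group at C-7; a methyl group at C-6.
Prefixes are listed alphabetically: chloro, fluoro, methyl.
Assembling the pieces gives 6-chloro-7-fluoro-6-methyldecan-2-one.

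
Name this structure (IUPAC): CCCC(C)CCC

The longest carbon chain is 7 atoms: the parent is heptane.
The molecule is symmetric, so either numbering direction gives the same locants.
With this numbering: a methyl group at C-4.
The name is 4-methylheptane.

4-methylheptane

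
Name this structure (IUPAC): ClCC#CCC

1-chloropent-2-yne

The longest chain bearing the multiple bond is 5 carbons long (pentane).
A C≡C triple bond in the chain gives the infix -yne-.
Number the chain so that numbering from this end puts the triple bond at C-2 rather than C-3.
With this numbering: the triple bond between C-2 and C-3; a chloro group at C-1.
Putting it together: 1-chloropent-2-yne.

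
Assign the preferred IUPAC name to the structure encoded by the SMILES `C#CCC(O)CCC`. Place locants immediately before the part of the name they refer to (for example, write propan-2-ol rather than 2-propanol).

The longest carbon chain that includes the –OH group and the multiple bond has 7 carbons, so the parent hydride is heptane.
The highest-priority functional group is an alcohol (–OH), so the name ends in -ol.
A C≡C triple bond in the chain gives the infix -yne-.
Choose the numbering such that numbering from this end puts the triple bond at C-1 rather than C-6.
With this numbering: the hydroxyl at C-4; the triple bond between C-1 and C-2.
Putting it together: hept-1-yn-4-ol.

hept-1-yn-4-ol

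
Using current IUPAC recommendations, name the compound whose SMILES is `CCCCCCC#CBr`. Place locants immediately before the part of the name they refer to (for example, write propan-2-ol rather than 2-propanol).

The longest chain bearing the multiple bond is 8 carbons long (octane).
There is one C≡C triple bond, indicated by the ending -yne.
Number the chain so that numbering from this end puts the triple bond at C-1 rather than C-7.
This places the triple bond between C-1 and C-2; a bromo group at C-1.
The name is 1-bromooct-1-yne.

1-bromooct-1-yne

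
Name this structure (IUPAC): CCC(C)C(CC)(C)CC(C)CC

The parent chain contains 8 carbons (octane).
The numbering direction is chosen so that the substituent locant set {3,4,4,6} is lower than {3,5,5,6} at the first point of difference.
That gives an ethyl group at C-4; methyl groups at C-3 and C-4 and C-6.
Prefixes are listed alphabetically: ethyl, methyl.
The name is 4-ethyl-3,4,6-trimethyloctane.

4-ethyl-3,4,6-trimethyloctane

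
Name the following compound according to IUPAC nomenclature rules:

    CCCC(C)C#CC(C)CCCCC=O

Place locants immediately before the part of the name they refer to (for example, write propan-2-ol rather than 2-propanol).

Counting along the main chain through the –CHO group and the multiple bond gives 12 carbons: the parent is dodecane.
The highest-priority functional group is an aldehyde (terminal –CHO), so the name ends in -al.
There is one C≡C triple bond, indicated by the ending -yne.
Choose the numbering such that the aldehyde carbon is C-1 by definition.
This places the triple bond between C-7 and C-8; methyl groups at C-6 and C-9.
Putting it together: 6,9-dimethyldodec-7-ynal.

6,9-dimethyldodec-7-ynal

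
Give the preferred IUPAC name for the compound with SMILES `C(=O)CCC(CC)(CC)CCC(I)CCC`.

The longest carbon chain that includes the –CHO group has 10 carbons, so the parent hydride is decane.
The principal characteristic group is an aldehyde (terminal –CHO), named with the suffix -al.
Number the chain so that the aldehyde carbon is C-1 by definition.
With this numbering: two ethyl groups at C-4; an iodo group at C-7.
The substituents are ordered alphabetically, ignoring any di-/tri- multipliers.
The name is 4,4-diethyl-7-iododecanal.

4,4-diethyl-7-iododecanal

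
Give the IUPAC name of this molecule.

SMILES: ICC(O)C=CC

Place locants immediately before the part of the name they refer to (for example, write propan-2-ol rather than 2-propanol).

The longest carbon chain that includes the –OH group and the multiple bond has 5 carbons, so the parent hydride is pentane.
The principal characteristic group is an alcohol (–OH), named with the suffix -ol.
There is one C=C double bond, indicated by the ending -ene.
Number the chain so that numbering from this end puts the hydroxyl group at C-2 rather than C-4.
With this numbering: the hydroxyl at C-2; the double bond between C-3 and C-4; an iodo group at C-1.
Assembling the pieces gives 1-iodopent-3-en-2-ol.

1-iodopent-3-en-2-ol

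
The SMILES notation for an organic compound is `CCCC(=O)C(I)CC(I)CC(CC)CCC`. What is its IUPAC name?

The longest chain bearing the carbonyl is 12 carbons long (dodecane).
A ketone (C=O on an internal carbon) is the principal characteristic group, giving the suffix -one.
Number the chain so that numbering from this end puts the carbonyl group at C-4 rather than C-9.
This places the carbonyl at C-4; an ethyl group at C-9; iodo groups at C-5 and C-7.
Substituent prefixes are cited in alphabetical order (multiplying prefixes like di-/tri- are ignored for ordering).
The name is 9-ethyl-5,7-diiodododecan-4-one.

9-ethyl-5,7-diiodododecan-4-one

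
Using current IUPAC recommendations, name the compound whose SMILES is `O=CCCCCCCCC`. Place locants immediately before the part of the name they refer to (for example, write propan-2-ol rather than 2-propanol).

nonanal

The longest chain bearing the –CHO group is 9 carbons long (nonane).
The highest-priority functional group is an aldehyde (terminal –CHO), so the name ends in -al.
Choose the numbering such that the aldehyde carbon is C-1 by definition.
Assembling the pieces gives nonanal.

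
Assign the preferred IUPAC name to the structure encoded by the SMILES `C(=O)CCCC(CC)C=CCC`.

5-ethylnon-6-enal

The longest carbon chain that includes the –CHO group and the multiple bond has 9 carbons, so the parent hydride is nonane.
The principal characteristic group is an aldehyde (terminal –CHO), named with the suffix -al.
A C=C double bond in the chain gives the infix -ene-.
Choose the numbering such that the aldehyde carbon is C-1 by definition.
That gives the double bond between C-6 and C-7; an ethyl group at C-5.
The name is 5-ethylnon-6-enal.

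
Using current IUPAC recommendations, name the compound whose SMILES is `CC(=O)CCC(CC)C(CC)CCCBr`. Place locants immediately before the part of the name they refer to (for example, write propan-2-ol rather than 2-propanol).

9-bromo-5,6-diethylnonan-2-one

Counting along the main chain through the carbonyl gives 9 carbons: the parent is nonane.
The highest-priority functional group is a ketone (C=O on an internal carbon), so the name ends in -one.
The numbering direction is chosen so that numbering from this end puts the carbonyl group at C-2 rather than C-8.
With this numbering: the carbonyl at C-2; a bromo group at C-9; ethyl groups at C-5 and C-6.
Substituent prefixes are cited in alphabetical order (multiplying prefixes like di-/tri- are ignored for ordering).
Putting it together: 9-bromo-5,6-diethylnonan-2-one.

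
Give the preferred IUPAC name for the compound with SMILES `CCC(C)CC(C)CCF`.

1-fluoro-3,5-dimethylheptane

The longest continuous carbon chain has 7 atoms, so the parent hydride is heptane.
Choose the numbering such that the substituent locant set {1,3,5} is lower than {3,5,7} at the first point of difference.
That gives a fluoro group at C-1; methyl groups at C-3 and C-5.
The substituents are ordered alphabetically, ignoring any di-/tri- multipliers.
The name is 1-fluoro-3,5-dimethylheptane.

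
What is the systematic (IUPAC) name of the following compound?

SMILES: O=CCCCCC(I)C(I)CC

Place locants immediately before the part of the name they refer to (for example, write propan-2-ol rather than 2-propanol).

6,7-diiodononanal

The longest carbon chain that includes the –CHO group has 9 carbons, so the parent hydride is nonane.
The highest-priority functional group is an aldehyde (terminal –CHO), so the name ends in -al.
Choose the numbering such that the aldehyde carbon is C-1 by definition.
That gives iodo groups at C-6 and C-7.
Assembling the pieces gives 6,7-diiodononanal.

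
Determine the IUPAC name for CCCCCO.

The longest carbon chain that includes the –OH group has 5 carbons, so the parent hydride is pentane.
The principal characteristic group is an alcohol (–OH), named with the suffix -ol.
Choose the numbering such that numbering from this end puts the hydroxyl group at C-1 rather than C-5.
With this numbering: the hydroxyl at C-1.
Assembling the pieces gives pentan-1-ol.

pentan-1-ol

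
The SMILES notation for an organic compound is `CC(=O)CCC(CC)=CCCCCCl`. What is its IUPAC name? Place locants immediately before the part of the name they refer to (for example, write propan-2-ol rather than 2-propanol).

The longest chain bearing the carbonyl and the multiple bond is 10 carbons long (decane).
The principal characteristic group is a ketone (C=O on an internal carbon), named with the suffix -one.
There is one C=C double bond, indicated by the ending -ene.
The numbering direction is chosen so that numbering from this end puts the carbonyl group at C-2 rather than C-9.
This places the carbonyl at C-2; the double bond between C-5 and C-6; a chloro group at C-10; an ethyl group at C-5.
Substituent prefixes are cited in alphabetical order (multiplying prefixes like di-/tri- are ignored for ordering).
Assembling the pieces gives 10-chloro-5-ethyldec-5-en-2-one.

10-chloro-5-ethyldec-5-en-2-one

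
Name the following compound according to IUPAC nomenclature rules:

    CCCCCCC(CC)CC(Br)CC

3-bromo-5-ethylundecane

The longest continuous carbon chain has 11 atoms, so the parent hydride is undecane.
The numbering direction is chosen so that the substituent locant set {3,5} is lower than {7,9} at the first point of difference.
This places a bromo group at C-3; an ethyl group at C-5.
Prefixes are listed alphabetically: bromo, ethyl.
The name is 3-bromo-5-ethylundecane.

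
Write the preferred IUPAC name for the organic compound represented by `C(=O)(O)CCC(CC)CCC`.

The longest carbon chain that includes the –COOH group has 7 carbons, so the parent hydride is heptane.
The principal characteristic group is a carboxylic acid (terminal –COOH), named with the suffix -oic acid.
The numbering direction is chosen so that the carboxylic acid carbon is C-1 by definition.
This places an ethyl group at C-4.
The name is 4-ethylheptanoic acid.

4-ethylheptanoic acid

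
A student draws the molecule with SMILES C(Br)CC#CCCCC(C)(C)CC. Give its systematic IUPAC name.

1-bromo-8,8-dimethyldec-3-yne

The longest carbon chain that includes the multiple bond has 10 carbons, so the parent hydride is decane.
A C≡C triple bond in the chain gives the infix -yne-.
The numbering direction is chosen so that numbering from this end puts the triple bond at C-3 rather than C-7.
This places the triple bond between C-3 and C-4; a bromo group at C-1; two methyl groups at C-8.
Substituent prefixes are cited in alphabetical order (multiplying prefixes like di-/tri- are ignored for ordering).
The name is 1-bromo-8,8-dimethyldec-3-yne.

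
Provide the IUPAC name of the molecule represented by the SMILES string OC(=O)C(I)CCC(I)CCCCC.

2,5-diiododecanoic acid

The longest chain bearing the –COOH group is 10 carbons long (decane).
The principal characteristic group is a carboxylic acid (terminal –COOH), named with the suffix -oic acid.
Choose the numbering such that the carboxylic acid carbon is C-1 by definition.
That gives iodo groups at C-2 and C-5.
The name is 2,5-diiododecanoic acid.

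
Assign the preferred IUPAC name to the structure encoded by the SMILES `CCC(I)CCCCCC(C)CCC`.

The longest carbon chain is 12 atoms: the parent is dodecane.
Choose the numbering such that the substituent locant set {3,9} is lower than {4,10} at the first point of difference.
With this numbering: an iodo group at C-3; a methyl group at C-9.
Substituent prefixes are cited in alphabetical order (multiplying prefixes like di-/tri- are ignored for ordering).
The name is 3-iodo-9-methyldodecane.

3-iodo-9-methyldodecane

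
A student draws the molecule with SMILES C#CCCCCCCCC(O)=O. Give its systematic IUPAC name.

dec-9-ynoic acid

The longest carbon chain that includes the –COOH group and the multiple bond has 10 carbons, so the parent hydride is decane.
The highest-priority functional group is a carboxylic acid (terminal –COOH), so the name ends in -oic acid.
A C≡C triple bond in the chain gives the infix -yne-.
Number the chain so that the carboxylic acid carbon is C-1 by definition.
With this numbering: the triple bond between C-9 and C-10.
Assembling the pieces gives dec-9-ynoic acid.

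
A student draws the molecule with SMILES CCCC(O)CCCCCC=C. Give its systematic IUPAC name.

undec-10-en-4-ol

The longest carbon chain that includes the –OH group and the multiple bond has 11 carbons, so the parent hydride is undecane.
The highest-priority functional group is an alcohol (–OH), so the name ends in -ol.
A C=C double bond in the chain gives the infix -ene-.
Number the chain so that numbering from this end puts the hydroxyl group at C-4 rather than C-8.
That gives the hydroxyl at C-4; the double bond between C-10 and C-11.
Putting it together: undec-10-en-4-ol.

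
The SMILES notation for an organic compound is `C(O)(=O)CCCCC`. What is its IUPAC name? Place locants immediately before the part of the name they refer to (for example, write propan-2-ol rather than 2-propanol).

The longest carbon chain that includes the –COOH group has 6 carbons, so the parent hydride is hexane.
A carboxylic acid (terminal –COOH) is the principal characteristic group, giving the suffix -oic acid.
Number the chain so that the carboxylic acid carbon is C-1 by definition.
Assembling the pieces gives hexanoic acid.

hexanoic acid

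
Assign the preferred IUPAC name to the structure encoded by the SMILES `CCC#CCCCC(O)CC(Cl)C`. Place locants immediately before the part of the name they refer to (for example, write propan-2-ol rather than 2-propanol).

The longest chain bearing the –OH group and the multiple bond is 11 carbons long (undecane).
The principal characteristic group is an alcohol (–OH), named with the suffix -ol.
A C≡C triple bond in the chain gives the infix -yne-.
The numbering direction is chosen so that numbering from this end puts the hydroxyl group at C-4 rather than C-8.
With this numbering: the hydroxyl at C-4; the triple bond between C-8 and C-9; a chloro group at C-2.
Putting it together: 2-chloroundec-8-yn-4-ol.

2-chloroundec-8-yn-4-ol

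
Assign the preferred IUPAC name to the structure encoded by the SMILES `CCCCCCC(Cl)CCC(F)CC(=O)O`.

The longest carbon chain that includes the –COOH group has 12 carbons, so the parent hydride is dodecane.
A carboxylic acid (terminal –COOH) is the principal characteristic group, giving the suffix -oic acid.
Choose the numbering such that the carboxylic acid carbon is C-1 by definition.
That gives a chloro group at C-6; a fluoro group at C-3.
The substituents are ordered alphabetically, ignoring any di-/tri- multipliers.
Putting it together: 6-chloro-3-fluorododecanoic acid.

6-chloro-3-fluorododecanoic acid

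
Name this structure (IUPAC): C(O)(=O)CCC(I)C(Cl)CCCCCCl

5,10-dichloro-4-iododecanoic acid

The longest carbon chain that includes the –COOH group has 10 carbons, so the parent hydride is decane.
The highest-priority functional group is a carboxylic acid (terminal –COOH), so the name ends in -oic acid.
Number the chain so that the carboxylic acid carbon is C-1 by definition.
This places chloro groups at C-5 and C-10; an iodo group at C-4.
Prefixes are listed alphabetically: chloro, iodo.
Assembling the pieces gives 5,10-dichloro-4-iododecanoic acid.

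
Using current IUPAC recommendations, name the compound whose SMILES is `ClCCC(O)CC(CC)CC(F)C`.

1-chloro-5-ethyl-7-fluorooctan-3-ol

The longest chain bearing the –OH group is 8 carbons long (octane).
An alcohol (–OH) is the principal characteristic group, giving the suffix -ol.
The numbering direction is chosen so that numbering from this end puts the hydroxyl group at C-3 rather than C-6.
That gives the hydroxyl at C-3; a chloro group at C-1; an ethyl group at C-5; a fluoro group at C-7.
Prefixes are listed alphabetically: chloro, ethyl, fluoro.
The name is 1-chloro-5-ethyl-7-fluorooctan-3-ol.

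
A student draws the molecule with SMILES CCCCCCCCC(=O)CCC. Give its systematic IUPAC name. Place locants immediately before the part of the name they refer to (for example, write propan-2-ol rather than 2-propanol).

The longest chain bearing the carbonyl is 12 carbons long (dodecane).
The principal characteristic group is a ketone (C=O on an internal carbon), named with the suffix -one.
The numbering direction is chosen so that numbering from this end puts the carbonyl group at C-4 rather than C-9.
This places the carbonyl at C-4.
Putting it together: dodecan-4-one.

dodecan-4-one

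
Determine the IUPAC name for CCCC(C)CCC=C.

The longest chain bearing the multiple bond is 8 carbons long (octane).
A C=C double bond in the chain gives the infix -ene-.
The numbering direction is chosen so that numbering from this end puts the double bond at C-1 rather than C-7.
This places the double bond between C-1 and C-2; a methyl group at C-5.
Assembling the pieces gives 5-methyloct-1-ene.

5-methyloct-1-ene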